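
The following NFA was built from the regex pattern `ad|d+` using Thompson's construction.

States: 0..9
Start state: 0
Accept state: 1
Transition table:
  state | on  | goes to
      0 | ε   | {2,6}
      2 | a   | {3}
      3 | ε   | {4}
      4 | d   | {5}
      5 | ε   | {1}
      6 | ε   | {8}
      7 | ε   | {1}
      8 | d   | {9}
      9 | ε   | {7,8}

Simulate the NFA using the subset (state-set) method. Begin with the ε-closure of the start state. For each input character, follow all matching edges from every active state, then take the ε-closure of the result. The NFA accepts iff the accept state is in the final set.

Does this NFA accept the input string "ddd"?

start: ε-closure({0}) = {0,2,6,8}
'd' @ 1: {1,7,8,9}  [accepting]
'd' @ 2: {1,7,8,9}  [accepting]
'd' @ 3: {1,7,8,9}  [accepting]
end set {1,7,8,9} — state 1 in

Answer: ACCEPT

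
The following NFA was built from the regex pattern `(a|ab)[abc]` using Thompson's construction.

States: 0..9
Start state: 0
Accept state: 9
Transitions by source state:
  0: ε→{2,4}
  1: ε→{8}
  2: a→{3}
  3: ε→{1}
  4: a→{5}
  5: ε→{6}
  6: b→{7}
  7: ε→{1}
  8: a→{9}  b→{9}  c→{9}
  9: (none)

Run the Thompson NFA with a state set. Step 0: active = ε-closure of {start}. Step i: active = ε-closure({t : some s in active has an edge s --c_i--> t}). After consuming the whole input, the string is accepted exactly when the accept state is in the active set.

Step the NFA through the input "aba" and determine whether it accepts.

initial (ε-close {0}): {0,2,4}
'a' @ 1: {1,3,5,6,8}
'b' @ 2: {1,7,8,9}  (accept∈set)
'a' @ 3: {9}  (accept∈set)
after full input: {9}  (accept=9 in)

Answer: ACCEPT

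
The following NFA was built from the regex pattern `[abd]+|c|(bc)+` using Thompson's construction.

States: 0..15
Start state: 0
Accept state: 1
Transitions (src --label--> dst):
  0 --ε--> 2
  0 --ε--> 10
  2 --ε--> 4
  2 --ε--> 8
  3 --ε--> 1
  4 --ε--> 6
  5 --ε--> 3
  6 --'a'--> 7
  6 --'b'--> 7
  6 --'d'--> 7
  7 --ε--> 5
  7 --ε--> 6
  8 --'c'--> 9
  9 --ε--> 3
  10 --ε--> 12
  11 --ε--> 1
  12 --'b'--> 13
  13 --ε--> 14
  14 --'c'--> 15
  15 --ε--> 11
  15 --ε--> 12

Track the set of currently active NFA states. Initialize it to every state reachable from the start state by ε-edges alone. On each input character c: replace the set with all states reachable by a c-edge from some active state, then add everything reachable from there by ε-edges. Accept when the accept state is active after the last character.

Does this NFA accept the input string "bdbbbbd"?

Answer: ACCEPT

Steps:
start: ε-closure({0}) = {0,2,4,6,8,10,12}
'b' @ 1: {1,3,5,6,7,13,14}  (accept∈set)
'd' @ 2: {1,3,5,6,7}  (accept∈set)
'b' @ 3: {1,3,5,6,7}  (accept∈set)
'b' @ 4: {1,3,5,6,7}  (accept∈set)
'b' @ 5: {1,3,5,6,7}  (accept∈set)
'b' @ 6: {1,3,5,6,7}  (accept∈set)
'd' @ 7: {1,3,5,6,7}  (accept∈set)
end set {1,3,5,6,7} — state 1 in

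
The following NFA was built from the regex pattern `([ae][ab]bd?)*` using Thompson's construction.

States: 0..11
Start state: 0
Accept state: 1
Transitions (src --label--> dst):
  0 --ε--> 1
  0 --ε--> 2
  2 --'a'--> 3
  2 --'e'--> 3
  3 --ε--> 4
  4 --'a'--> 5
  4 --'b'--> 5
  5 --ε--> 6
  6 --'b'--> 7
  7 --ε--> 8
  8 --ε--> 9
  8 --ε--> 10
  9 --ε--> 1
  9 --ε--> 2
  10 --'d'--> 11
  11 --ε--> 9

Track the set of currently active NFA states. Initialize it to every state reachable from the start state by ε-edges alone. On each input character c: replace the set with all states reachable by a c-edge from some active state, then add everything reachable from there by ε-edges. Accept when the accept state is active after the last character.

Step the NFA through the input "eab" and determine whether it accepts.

initial (ε-close {0}): {0,1,2}
'e' @ 1: {3,4}
'a' @ 2: {5,6}
'b' @ 3: {1,2,7,8,9,10}  (accept∈set)
end set {1,2,7,8,9,10} — state 1 in

Answer: ACCEPT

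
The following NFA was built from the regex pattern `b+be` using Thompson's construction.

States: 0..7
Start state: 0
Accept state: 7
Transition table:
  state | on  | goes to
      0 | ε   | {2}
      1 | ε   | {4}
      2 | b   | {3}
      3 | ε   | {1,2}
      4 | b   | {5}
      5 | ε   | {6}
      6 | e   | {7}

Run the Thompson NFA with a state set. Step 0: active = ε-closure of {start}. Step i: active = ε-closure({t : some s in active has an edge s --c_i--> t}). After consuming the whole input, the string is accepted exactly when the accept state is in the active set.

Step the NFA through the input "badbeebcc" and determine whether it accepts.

start: ε-closure({0}) = {0,2}
'b' @ 1: {1,2,3,4}
'a' @ 2: {}  — state set empty
rest 'dbeebcc' ignored (set empty)
final: {}; accept 7 not in set

Answer: REJECT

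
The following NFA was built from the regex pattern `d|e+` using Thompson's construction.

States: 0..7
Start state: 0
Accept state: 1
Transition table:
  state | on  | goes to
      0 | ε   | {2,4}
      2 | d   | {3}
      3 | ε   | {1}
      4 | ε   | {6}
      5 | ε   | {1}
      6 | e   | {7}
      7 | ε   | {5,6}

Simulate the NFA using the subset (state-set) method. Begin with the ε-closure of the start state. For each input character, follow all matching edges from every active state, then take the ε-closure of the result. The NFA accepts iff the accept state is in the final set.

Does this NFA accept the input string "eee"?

initial (ε-close {0}): {0,2,4,6}
'e' @ 1: {1,5,6,7}  (accept∈set)
'e' @ 2: {1,5,6,7}  (accept∈set)
'e' @ 3: {1,5,6,7}  (accept∈set)
after full input: {1,5,6,7}  (accept=1 in)

Answer: ACCEPT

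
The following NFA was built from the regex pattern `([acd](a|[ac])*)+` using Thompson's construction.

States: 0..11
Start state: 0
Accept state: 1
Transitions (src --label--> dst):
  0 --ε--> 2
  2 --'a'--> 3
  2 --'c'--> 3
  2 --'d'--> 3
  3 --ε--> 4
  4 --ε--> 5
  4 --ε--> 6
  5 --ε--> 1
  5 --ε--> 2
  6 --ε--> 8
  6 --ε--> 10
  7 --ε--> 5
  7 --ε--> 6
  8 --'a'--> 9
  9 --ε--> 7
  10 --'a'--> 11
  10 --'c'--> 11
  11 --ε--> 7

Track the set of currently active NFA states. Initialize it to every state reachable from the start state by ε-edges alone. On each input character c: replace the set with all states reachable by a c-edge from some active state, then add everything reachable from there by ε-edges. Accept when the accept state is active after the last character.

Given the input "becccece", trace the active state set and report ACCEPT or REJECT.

S₀ = ε-closure({0}) = {0,2}
'b' @ 1: {}  — state set empty
rest 'ecccece' ignored (set empty)
end set {} — state 1 not in

Answer: REJECT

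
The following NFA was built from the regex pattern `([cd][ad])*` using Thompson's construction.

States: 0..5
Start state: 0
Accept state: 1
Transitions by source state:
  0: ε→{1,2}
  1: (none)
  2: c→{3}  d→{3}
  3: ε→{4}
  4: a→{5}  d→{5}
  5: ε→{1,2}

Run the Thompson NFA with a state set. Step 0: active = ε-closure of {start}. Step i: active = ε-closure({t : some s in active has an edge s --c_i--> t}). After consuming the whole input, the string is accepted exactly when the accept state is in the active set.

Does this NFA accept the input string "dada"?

initial (ε-close {0}): {0,1,2}
'd' @ 1: {3,4}
'a' @ 2: {1,2,5}  ✓accept
'd' @ 3: {3,4}
'a' @ 4: {1,2,5}  ✓accept
end set {1,2,5} — state 1 in

Answer: ACCEPT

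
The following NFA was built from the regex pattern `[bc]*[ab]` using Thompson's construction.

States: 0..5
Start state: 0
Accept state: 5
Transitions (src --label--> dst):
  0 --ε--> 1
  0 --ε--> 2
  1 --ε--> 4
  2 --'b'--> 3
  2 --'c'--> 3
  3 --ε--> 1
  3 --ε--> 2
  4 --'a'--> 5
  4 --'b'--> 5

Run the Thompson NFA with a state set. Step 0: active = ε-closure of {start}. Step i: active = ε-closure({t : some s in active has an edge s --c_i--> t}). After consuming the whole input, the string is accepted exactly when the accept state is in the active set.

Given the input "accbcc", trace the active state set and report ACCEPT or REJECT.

Answer: REJECT

Steps:
initial (ε-close {0}): {0,1,2,4}
'a' @ 1: {5}  [accepting]
'c' @ 2: {}  — no active states
rest 'cbcc' ignored (set empty)
final: {}; accept 5 not in set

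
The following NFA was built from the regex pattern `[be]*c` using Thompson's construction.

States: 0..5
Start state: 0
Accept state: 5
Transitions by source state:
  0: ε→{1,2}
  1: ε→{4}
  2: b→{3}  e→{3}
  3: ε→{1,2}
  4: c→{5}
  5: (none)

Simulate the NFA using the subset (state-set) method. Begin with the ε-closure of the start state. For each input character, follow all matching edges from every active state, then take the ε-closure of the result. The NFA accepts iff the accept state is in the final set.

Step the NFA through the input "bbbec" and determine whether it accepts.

start: ε-closure({0}) = {0,1,2,4}
'b' @ 1: {1,2,3,4}
'b' @ 2: {1,2,3,4}
'b' @ 3: {1,2,3,4}
'e' @ 4: {1,2,3,4}
'c' @ 5: {5}  [accepting]
end set {5} — state 5 in

Answer: ACCEPT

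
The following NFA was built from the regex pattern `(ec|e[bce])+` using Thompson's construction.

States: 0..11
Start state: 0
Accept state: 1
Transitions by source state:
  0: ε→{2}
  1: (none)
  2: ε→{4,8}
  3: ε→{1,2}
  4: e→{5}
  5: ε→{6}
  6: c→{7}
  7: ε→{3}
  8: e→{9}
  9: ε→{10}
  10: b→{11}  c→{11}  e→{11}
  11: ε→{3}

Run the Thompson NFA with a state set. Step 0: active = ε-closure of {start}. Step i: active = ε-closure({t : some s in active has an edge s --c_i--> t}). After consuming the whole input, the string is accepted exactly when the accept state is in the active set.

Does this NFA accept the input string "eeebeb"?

Answer: ACCEPT

Derivation:
start: ε-closure({0}) = {0,2,4,8}
'e' @ 1: {5,6,9,10}
'e' @ 2: {1,2,3,4,8,11}  [accepting]
'e' @ 3: {5,6,9,10}
'b' @ 4: {1,2,3,4,8,11}  [accepting]
'e' @ 5: {5,6,9,10}
'b' @ 6: {1,2,3,4,8,11}  [accepting]
end set {1,2,3,4,8,11} — state 1 in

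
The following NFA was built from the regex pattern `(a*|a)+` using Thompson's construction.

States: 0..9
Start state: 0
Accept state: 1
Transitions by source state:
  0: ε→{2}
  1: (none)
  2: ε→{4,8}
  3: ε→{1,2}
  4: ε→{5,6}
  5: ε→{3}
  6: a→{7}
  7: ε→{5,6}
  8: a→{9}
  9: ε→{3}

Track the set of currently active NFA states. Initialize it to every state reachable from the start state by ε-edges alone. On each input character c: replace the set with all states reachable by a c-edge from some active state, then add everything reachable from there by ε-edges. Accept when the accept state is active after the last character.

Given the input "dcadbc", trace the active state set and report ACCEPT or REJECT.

Answer: REJECT

Derivation:
start: ε-closure({0}) = {0,1,2,3,4,5,6,8}
'd' @ 1: {}  — no active states
rest 'cadbc' ignored (set empty)
final: {}; accept 1 not in set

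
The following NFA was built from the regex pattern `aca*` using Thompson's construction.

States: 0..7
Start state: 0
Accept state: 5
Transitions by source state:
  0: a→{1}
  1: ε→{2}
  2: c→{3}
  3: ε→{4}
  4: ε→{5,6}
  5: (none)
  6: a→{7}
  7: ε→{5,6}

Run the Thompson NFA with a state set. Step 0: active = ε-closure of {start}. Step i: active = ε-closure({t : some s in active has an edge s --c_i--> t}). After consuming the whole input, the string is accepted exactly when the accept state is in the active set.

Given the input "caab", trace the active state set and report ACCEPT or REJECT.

Answer: REJECT

Steps:
S₀ = ε-closure({0}) = {0}
'c' @ 1: {}  — no active states
rest 'aab' ignored (set empty)
end set {} — state 5 not in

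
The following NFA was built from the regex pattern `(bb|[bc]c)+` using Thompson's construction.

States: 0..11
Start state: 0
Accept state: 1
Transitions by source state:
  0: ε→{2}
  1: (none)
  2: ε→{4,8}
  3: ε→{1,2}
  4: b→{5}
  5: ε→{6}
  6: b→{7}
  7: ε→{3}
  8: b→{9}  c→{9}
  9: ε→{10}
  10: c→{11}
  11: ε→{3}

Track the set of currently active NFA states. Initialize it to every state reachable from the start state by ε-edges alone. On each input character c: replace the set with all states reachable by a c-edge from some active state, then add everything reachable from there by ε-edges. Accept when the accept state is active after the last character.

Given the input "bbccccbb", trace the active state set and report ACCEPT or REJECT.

Answer: ACCEPT

Derivation:
S₀ = ε-closure({0}) = {0,2,4,8}
'b' @ 1: {5,6,9,10}
'b' @ 2: {1,2,3,4,7,8}  (accept∈set)
'c' @ 3: {9,10}
'c' @ 4: {1,2,3,4,8,11}  (accept∈set)
'c' @ 5: {9,10}
'c' @ 6: {1,2,3,4,8,11}  (accept∈set)
'b' @ 7: {5,6,9,10}
'b' @ 8: {1,2,3,4,7,8}  (accept∈set)
end set {1,2,3,4,7,8} — state 1 in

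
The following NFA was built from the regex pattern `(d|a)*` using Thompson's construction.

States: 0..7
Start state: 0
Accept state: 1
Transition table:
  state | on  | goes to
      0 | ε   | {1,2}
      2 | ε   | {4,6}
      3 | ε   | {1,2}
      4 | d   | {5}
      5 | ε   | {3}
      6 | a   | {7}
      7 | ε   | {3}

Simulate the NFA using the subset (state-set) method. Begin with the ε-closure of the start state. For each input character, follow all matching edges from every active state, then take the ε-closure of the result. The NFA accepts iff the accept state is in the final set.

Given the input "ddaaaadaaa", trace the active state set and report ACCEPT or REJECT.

Answer: ACCEPT

Derivation:
start: ε-closure({0}) = {0,1,2,4,6}
'd' @ 1: {1,2,3,4,5,6}  [accepting]
'd' @ 2: {1,2,3,4,5,6}  [accepting]
'a' @ 3: {1,2,3,4,6,7}  [accepting]
'a' @ 4: {1,2,3,4,6,7}  [accepting]
'a' @ 5: {1,2,3,4,6,7}  [accepting]
'a' @ 6: {1,2,3,4,6,7}  [accepting]
'd' @ 7: {1,2,3,4,5,6}  [accepting]
'a' @ 8: {1,2,3,4,6,7}  [accepting]
'a' @ 9: {1,2,3,4,6,7}  [accepting]
'a' @ 10: {1,2,3,4,6,7}  [accepting]
after full input: {1,2,3,4,6,7}  (accept=1 in)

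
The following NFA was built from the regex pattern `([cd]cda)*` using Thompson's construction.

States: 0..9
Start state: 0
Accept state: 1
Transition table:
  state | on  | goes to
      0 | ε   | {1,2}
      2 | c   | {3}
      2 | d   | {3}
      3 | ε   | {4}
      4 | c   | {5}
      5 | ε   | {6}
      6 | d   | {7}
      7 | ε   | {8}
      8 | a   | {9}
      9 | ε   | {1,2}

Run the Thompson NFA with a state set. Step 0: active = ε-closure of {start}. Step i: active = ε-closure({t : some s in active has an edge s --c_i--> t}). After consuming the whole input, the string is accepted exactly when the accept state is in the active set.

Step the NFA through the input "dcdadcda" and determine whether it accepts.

start: ε-closure({0}) = {0,1,2}
'd' @ 1: {3,4}
'c' @ 2: {5,6}
'd' @ 3: {7,8}
'a' @ 4: {1,2,9}  ✓accept
'd' @ 5: {3,4}
'c' @ 6: {5,6}
'd' @ 7: {7,8}
'a' @ 8: {1,2,9}  ✓accept
after full input: {1,2,9}  (accept=1 in)

Answer: ACCEPT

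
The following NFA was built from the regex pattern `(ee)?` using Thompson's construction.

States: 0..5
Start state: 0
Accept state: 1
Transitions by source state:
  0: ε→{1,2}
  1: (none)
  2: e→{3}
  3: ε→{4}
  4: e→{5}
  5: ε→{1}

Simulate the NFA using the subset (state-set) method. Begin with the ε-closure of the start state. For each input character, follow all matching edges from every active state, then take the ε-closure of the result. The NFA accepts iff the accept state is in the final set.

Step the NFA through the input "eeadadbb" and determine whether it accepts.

S₀ = ε-closure({0}) = {0,1,2}
'e' @ 1: {3,4}
'e' @ 2: {1,5}  [accepting]
'a' @ 3: {}  — state set empty
rest 'dadbb' ignored (set empty)
after full input: {}  (accept=1 not in)

Answer: REJECT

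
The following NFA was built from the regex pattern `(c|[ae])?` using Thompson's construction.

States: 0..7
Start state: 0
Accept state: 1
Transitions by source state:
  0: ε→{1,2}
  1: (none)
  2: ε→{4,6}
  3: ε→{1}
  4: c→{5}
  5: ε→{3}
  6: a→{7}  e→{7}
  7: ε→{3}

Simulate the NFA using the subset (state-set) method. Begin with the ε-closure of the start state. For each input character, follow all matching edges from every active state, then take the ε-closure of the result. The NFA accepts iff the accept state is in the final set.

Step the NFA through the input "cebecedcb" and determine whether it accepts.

initial (ε-close {0}): {0,1,2,4,6}
'c' @ 1: {1,3,5}  (accept∈set)
'e' @ 2: {}  — no active states
rest 'becedcb' ignored (set empty)
final: {}; accept 1 not in set

Answer: REJECT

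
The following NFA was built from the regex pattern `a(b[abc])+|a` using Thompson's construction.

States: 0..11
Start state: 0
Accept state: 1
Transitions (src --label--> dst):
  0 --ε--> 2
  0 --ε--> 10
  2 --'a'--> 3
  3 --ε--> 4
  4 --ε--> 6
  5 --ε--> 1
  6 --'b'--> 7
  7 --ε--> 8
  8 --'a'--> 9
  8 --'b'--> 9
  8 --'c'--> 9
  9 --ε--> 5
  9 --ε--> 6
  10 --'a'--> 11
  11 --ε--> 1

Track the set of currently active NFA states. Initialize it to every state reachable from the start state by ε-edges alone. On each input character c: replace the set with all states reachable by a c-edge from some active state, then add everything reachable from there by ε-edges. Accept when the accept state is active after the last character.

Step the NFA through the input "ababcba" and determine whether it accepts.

Answer: ACCEPT

Trace:
start: ε-closure({0}) = {0,2,10}
'a' @ 1: {1,3,4,6,11}  (accept∈set)
'b' @ 2: {7,8}
'a' @ 3: {1,5,6,9}  (accept∈set)
'b' @ 4: {7,8}
'c' @ 5: {1,5,6,9}  (accept∈set)
'b' @ 6: {7,8}
'a' @ 7: {1,5,6,9}  (accept∈set)
final: {1,5,6,9}; accept 1 in set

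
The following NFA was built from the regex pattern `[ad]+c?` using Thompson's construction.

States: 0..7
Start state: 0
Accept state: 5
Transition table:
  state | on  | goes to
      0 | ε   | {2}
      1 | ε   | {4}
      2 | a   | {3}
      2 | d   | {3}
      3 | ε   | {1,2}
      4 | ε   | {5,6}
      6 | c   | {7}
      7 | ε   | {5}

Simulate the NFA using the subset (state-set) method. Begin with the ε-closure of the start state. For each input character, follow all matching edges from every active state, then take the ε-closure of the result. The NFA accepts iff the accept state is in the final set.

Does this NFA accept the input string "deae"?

S₀ = ε-closure({0}) = {0,2}
'd' @ 1: {1,2,3,4,5,6}  ✓accept
'e' @ 2: {}  — dead — no transitions
rest 'ae' ignored (set empty)
end set {} — state 5 not in

Answer: REJECT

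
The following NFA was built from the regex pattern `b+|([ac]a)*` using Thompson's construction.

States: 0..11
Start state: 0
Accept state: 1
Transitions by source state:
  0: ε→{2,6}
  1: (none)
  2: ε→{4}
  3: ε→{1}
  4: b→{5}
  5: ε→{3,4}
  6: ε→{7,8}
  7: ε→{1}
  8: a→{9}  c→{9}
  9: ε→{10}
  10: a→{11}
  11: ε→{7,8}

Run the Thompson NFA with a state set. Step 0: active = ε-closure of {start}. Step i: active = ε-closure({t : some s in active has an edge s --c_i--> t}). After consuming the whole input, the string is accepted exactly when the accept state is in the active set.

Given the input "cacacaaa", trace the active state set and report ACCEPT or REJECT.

start: ε-closure({0}) = {0,1,2,4,6,7,8}
'c' @ 1: {9,10}
'a' @ 2: {1,7,8,11}  ✓accept
'c' @ 3: {9,10}
'a' @ 4: {1,7,8,11}  ✓accept
'c' @ 5: {9,10}
'a' @ 6: {1,7,8,11}  ✓accept
'a' @ 7: {9,10}
'a' @ 8: {1,7,8,11}  ✓accept
end set {1,7,8,11} — state 1 in

Answer: ACCEPT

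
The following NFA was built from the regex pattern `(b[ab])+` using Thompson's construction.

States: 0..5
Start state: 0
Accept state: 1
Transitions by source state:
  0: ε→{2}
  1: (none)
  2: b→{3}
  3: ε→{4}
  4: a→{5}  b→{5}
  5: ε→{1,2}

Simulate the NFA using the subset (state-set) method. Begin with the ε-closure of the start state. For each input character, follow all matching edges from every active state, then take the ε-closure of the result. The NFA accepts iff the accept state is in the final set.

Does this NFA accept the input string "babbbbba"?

Answer: ACCEPT

Steps:
initial (ε-close {0}): {0,2}
'b' @ 1: {3,4}
'a' @ 2: {1,2,5}  (accept∈set)
'b' @ 3: {3,4}
'b' @ 4: {1,2,5}  (accept∈set)
'b' @ 5: {3,4}
'b' @ 6: {1,2,5}  (accept∈set)
'b' @ 7: {3,4}
'a' @ 8: {1,2,5}  (accept∈set)
end set {1,2,5} — state 1 in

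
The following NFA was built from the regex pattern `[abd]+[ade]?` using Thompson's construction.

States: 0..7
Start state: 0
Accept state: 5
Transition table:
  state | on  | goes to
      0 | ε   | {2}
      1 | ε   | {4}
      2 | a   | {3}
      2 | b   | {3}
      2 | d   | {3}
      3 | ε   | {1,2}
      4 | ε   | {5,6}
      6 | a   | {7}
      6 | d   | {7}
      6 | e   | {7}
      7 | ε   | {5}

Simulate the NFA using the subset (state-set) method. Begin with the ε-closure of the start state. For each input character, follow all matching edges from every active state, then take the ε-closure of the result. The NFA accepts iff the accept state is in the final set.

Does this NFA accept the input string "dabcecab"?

Answer: REJECT

Steps:
start: ε-closure({0}) = {0,2}
'd' @ 1: {1,2,3,4,5,6}  [accepting]
'a' @ 2: {1,2,3,4,5,6,7}  [accepting]
'b' @ 3: {1,2,3,4,5,6}  [accepting]
'c' @ 4: {}  — dead — no transitions
rest 'ecab' ignored (set empty)
end set {} — state 5 not in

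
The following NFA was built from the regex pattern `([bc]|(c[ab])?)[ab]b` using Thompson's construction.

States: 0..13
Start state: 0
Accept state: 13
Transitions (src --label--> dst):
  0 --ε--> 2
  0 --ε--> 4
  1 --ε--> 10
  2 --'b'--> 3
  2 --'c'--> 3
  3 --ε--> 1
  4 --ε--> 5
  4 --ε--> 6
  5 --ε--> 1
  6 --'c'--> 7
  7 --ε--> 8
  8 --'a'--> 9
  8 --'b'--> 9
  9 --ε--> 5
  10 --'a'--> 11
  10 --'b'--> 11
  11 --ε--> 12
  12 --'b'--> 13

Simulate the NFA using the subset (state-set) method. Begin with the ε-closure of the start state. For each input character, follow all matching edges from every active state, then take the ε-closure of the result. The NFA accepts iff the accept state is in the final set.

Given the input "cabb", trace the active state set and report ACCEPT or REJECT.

Answer: ACCEPT

Steps:
start: ε-closure({0}) = {0,1,2,4,5,6,10}
'c' @ 1: {1,3,7,8,10}
'a' @ 2: {1,5,9,10,11,12}
'b' @ 3: {11,12,13}  [accepting]
'b' @ 4: {13}  [accepting]
end set {13} — state 13 in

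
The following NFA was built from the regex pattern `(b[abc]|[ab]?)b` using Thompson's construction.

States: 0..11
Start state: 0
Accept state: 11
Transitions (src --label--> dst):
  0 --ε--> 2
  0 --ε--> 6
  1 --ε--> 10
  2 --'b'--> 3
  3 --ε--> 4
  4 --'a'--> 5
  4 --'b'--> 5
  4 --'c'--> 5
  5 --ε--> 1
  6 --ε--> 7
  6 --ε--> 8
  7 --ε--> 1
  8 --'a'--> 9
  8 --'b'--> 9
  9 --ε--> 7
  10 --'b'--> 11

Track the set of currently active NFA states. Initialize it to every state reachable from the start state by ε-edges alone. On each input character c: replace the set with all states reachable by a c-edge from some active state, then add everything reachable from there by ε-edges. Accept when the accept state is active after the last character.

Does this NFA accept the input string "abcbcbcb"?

S₀ = ε-closure({0}) = {0,1,2,6,7,8,10}
'a' @ 1: {1,7,9,10}
'b' @ 2: {11}  ✓accept
'c' @ 3: {}  — no active states
rest 'bcbcb' ignored (set empty)
after full input: {}  (accept=11 not in)

Answer: REJECT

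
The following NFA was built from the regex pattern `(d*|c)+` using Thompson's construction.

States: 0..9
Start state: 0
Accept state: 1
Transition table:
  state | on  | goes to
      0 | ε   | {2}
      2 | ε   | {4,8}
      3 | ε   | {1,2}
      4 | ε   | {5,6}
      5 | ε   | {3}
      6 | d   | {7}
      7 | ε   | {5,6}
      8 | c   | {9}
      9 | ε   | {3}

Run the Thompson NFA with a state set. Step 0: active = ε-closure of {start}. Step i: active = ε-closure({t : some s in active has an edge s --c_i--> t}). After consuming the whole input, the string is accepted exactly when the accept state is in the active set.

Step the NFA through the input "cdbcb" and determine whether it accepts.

Answer: REJECT

Trace:
S₀ = ε-closure({0}) = {0,1,2,3,4,5,6,8}
'c' @ 1: {1,2,3,4,5,6,8,9}  ✓accept
'd' @ 2: {1,2,3,4,5,6,7,8}  ✓accept
'b' @ 3: {}  — no active states
rest 'cb' ignored (set empty)
after full input: {}  (accept=1 not in)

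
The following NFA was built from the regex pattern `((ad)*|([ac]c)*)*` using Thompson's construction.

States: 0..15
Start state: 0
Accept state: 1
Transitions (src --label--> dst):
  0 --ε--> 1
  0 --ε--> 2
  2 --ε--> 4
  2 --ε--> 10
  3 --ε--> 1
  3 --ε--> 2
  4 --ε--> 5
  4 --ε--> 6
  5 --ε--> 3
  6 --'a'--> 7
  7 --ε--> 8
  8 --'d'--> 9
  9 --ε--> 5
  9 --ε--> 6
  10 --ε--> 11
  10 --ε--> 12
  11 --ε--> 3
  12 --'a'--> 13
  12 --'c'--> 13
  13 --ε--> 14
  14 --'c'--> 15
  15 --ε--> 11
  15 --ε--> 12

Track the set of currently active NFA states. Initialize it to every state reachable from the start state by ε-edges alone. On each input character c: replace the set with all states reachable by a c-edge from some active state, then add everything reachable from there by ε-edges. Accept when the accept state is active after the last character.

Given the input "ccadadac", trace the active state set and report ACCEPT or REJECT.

S₀ = ε-closure({0}) = {0,1,2,3,4,5,6,10,11,12}
'c' @ 1: {13,14}
'c' @ 2: {1,2,3,4,5,6,10,11,12,15}  (accept∈set)
'a' @ 3: {7,8,13,14}
'd' @ 4: {1,2,3,4,5,6,9,10,11,12}  (accept∈set)
'a' @ 5: {7,8,13,14}
'd' @ 6: {1,2,3,4,5,6,9,10,11,12}  (accept∈set)
'a' @ 7: {7,8,13,14}
'c' @ 8: {1,2,3,4,5,6,10,11,12,15}  (accept∈set)
after full input: {1,2,3,4,5,6,10,11,12,15}  (accept=1 in)

Answer: ACCEPT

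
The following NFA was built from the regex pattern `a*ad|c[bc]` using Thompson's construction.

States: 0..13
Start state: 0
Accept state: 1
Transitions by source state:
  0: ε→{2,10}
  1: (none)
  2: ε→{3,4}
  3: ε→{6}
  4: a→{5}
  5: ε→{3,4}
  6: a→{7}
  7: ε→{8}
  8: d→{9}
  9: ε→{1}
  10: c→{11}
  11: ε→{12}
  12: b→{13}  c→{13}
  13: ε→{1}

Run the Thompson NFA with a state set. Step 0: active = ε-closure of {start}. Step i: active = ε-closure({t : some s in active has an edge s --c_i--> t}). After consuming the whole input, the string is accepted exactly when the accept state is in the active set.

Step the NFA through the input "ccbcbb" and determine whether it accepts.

start: ε-closure({0}) = {0,2,3,4,6,10}
'c' @ 1: {11,12}
'c' @ 2: {1,13}  [accepting]
'b' @ 3: {}  — no active states
rest 'cbb' ignored (set empty)
final: {}; accept 1 not in set

Answer: REJECT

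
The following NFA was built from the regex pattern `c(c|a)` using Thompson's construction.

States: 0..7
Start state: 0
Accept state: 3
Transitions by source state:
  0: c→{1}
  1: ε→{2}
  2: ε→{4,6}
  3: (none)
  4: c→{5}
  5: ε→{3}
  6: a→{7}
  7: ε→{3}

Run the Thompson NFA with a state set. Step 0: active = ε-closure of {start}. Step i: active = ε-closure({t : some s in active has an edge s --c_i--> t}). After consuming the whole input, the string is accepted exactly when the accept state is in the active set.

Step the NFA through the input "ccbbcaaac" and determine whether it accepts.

Answer: REJECT

Derivation:
S₀ = ε-closure({0}) = {0}
'c' @ 1: {1,2,4,6}
'c' @ 2: {3,5}  ✓accept
'b' @ 3: {}  — state set empty
rest 'bcaaac' ignored (set empty)
after full input: {}  (accept=3 not in)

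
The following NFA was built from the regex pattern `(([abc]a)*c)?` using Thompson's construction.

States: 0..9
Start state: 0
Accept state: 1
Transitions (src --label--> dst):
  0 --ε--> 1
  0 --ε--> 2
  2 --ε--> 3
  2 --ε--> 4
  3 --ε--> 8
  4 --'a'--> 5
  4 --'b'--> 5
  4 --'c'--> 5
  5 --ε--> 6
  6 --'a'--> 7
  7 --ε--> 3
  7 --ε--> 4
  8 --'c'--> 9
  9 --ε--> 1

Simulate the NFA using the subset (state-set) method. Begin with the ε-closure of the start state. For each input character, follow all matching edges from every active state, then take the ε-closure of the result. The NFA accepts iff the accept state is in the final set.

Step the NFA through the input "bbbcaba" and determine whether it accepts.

start: ε-closure({0}) = {0,1,2,3,4,8}
'b' @ 1: {5,6}
'b' @ 2: {}  — dead — no transitions
rest 'bcaba' ignored (set empty)
final: {}; accept 1 not in set

Answer: REJECT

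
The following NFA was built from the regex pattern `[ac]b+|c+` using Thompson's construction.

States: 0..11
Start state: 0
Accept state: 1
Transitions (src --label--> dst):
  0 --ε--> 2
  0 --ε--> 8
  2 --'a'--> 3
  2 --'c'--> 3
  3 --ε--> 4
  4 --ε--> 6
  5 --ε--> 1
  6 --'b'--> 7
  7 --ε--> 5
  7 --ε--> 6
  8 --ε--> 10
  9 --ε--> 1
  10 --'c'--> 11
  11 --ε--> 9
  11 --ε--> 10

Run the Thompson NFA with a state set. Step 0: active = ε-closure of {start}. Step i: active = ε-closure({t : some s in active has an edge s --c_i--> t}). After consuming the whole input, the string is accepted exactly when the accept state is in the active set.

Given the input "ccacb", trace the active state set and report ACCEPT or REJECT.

S₀ = ε-closure({0}) = {0,2,8,10}
'c' @ 1: {1,3,4,6,9,10,11}  [accepting]
'c' @ 2: {1,9,10,11}  [accepting]
'a' @ 3: {}  — state set empty
rest 'cb' ignored (set empty)
after full input: {}  (accept=1 not in)

Answer: REJECT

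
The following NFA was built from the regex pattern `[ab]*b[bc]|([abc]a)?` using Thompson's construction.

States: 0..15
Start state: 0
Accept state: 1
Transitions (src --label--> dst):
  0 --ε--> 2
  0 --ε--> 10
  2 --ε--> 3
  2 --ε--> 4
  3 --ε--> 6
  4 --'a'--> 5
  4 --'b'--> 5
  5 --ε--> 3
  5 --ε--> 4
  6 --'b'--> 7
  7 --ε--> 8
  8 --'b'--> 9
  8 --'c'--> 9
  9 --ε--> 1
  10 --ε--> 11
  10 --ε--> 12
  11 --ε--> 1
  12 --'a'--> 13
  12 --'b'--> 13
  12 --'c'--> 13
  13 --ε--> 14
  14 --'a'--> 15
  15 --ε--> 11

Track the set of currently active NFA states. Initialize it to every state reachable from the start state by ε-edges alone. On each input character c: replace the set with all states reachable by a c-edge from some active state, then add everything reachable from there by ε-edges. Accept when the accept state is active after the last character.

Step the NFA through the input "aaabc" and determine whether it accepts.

start: ε-closure({0}) = {0,1,2,3,4,6,10,11,12}
'a' @ 1: {3,4,5,6,13,14}
'a' @ 2: {1,3,4,5,6,11,15}  (accept∈set)
'a' @ 3: {3,4,5,6}
'b' @ 4: {3,4,5,6,7,8}
'c' @ 5: {1,9}  (accept∈set)
final: {1,9}; accept 1 in set

Answer: ACCEPT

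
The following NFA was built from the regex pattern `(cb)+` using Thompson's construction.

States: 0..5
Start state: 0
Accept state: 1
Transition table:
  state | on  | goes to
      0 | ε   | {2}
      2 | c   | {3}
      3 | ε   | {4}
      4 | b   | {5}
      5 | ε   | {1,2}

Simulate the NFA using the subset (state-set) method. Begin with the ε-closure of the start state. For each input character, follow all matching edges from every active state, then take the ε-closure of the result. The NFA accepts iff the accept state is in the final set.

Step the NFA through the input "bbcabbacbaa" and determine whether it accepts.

Answer: REJECT

Steps:
start: ε-closure({0}) = {0,2}
'b' @ 1: {}  — no active states
rest 'bcabbacbaa' ignored (set empty)
final: {}; accept 1 not in set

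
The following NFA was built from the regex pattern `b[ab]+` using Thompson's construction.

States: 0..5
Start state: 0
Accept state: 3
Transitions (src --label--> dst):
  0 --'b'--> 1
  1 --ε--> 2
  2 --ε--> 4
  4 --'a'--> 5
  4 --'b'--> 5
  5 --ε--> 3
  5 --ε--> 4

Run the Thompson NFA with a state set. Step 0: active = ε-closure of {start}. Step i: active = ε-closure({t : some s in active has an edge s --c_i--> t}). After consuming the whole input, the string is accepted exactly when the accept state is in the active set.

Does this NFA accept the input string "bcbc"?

Answer: REJECT

Steps:
S₀ = ε-closure({0}) = {0}
'b' @ 1: {1,2,4}
'c' @ 2: {}  — state set empty
rest 'bc' ignored (set empty)
final: {}; accept 3 not in set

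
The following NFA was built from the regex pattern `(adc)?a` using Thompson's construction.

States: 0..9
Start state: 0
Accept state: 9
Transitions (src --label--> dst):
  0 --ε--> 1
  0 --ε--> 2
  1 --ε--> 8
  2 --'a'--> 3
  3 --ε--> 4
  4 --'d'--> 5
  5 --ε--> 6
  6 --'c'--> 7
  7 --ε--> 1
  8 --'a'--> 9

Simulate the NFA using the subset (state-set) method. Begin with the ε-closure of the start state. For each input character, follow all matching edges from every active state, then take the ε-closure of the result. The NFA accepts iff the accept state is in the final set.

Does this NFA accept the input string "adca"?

initial (ε-close {0}): {0,1,2,8}
'a' @ 1: {3,4,9}  ✓accept
'd' @ 2: {5,6}
'c' @ 3: {1,7,8}
'a' @ 4: {9}  ✓accept
final: {9}; accept 9 in set

Answer: ACCEPT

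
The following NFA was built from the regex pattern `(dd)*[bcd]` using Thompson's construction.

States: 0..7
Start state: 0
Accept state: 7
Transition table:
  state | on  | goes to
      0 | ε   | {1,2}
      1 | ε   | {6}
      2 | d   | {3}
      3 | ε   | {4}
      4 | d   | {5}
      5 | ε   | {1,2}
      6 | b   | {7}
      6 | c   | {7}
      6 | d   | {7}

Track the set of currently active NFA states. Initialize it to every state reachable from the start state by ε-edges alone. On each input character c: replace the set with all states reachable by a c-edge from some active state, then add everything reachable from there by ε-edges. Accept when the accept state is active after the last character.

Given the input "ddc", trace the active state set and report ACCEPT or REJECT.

Answer: ACCEPT

Derivation:
initial (ε-close {0}): {0,1,2,6}
'd' @ 1: {3,4,7}  (accept∈set)
'd' @ 2: {1,2,5,6}
'c' @ 3: {7}  (accept∈set)
final: {7}; accept 7 in set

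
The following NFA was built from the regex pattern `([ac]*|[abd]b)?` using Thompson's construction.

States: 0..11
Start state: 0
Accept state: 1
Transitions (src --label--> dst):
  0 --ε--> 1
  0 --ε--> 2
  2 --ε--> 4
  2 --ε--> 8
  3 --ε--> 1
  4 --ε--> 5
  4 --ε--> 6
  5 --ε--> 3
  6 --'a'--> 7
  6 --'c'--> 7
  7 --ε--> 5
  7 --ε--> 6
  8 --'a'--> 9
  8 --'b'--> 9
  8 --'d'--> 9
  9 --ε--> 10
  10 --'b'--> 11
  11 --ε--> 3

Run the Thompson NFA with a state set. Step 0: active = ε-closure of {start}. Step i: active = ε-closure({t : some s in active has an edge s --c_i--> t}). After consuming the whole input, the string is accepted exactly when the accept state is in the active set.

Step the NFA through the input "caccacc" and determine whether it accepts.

Answer: ACCEPT

Trace:
initial (ε-close {0}): {0,1,2,3,4,5,6,8}
'c' @ 1: {1,3,5,6,7}  ✓accept
'a' @ 2: {1,3,5,6,7}  ✓accept
'c' @ 3: {1,3,5,6,7}  ✓accept
'c' @ 4: {1,3,5,6,7}  ✓accept
'a' @ 5: {1,3,5,6,7}  ✓accept
'c' @ 6: {1,3,5,6,7}  ✓accept
'c' @ 7: {1,3,5,6,7}  ✓accept
end set {1,3,5,6,7} — state 1 in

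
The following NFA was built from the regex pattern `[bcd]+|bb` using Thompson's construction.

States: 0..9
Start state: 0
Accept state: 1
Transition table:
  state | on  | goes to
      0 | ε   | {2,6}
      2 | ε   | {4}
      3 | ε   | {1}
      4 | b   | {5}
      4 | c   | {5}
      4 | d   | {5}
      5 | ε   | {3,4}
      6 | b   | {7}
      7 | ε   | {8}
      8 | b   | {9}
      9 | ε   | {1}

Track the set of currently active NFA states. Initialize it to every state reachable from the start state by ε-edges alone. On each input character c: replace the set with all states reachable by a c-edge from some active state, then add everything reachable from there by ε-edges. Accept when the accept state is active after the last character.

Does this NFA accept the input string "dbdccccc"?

Answer: ACCEPT

Steps:
initial (ε-close {0}): {0,2,4,6}
'd' @ 1: {1,3,4,5}  ✓accept
'b' @ 2: {1,3,4,5}  ✓accept
'd' @ 3: {1,3,4,5}  ✓accept
'c' @ 4: {1,3,4,5}  ✓accept
'c' @ 5: {1,3,4,5}  ✓accept
'c' @ 6: {1,3,4,5}  ✓accept
'c' @ 7: {1,3,4,5}  ✓accept
'c' @ 8: {1,3,4,5}  ✓accept
final: {1,3,4,5}; accept 1 in set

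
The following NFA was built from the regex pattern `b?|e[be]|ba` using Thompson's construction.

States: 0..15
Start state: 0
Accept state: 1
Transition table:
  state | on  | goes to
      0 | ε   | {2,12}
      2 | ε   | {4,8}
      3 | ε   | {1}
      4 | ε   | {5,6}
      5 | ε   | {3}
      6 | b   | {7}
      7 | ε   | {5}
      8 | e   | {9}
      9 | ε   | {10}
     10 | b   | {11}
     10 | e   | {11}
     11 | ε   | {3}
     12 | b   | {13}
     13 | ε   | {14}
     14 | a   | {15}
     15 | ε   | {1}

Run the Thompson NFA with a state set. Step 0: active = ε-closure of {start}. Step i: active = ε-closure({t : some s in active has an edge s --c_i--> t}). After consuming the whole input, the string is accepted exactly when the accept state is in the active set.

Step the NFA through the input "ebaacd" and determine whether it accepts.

initial (ε-close {0}): {0,1,2,3,4,5,6,8,12}
'e' @ 1: {9,10}
'b' @ 2: {1,3,11}  ✓accept
'a' @ 3: {}  — state set empty
rest 'acd' ignored (set empty)
end set {} — state 1 not in

Answer: REJECT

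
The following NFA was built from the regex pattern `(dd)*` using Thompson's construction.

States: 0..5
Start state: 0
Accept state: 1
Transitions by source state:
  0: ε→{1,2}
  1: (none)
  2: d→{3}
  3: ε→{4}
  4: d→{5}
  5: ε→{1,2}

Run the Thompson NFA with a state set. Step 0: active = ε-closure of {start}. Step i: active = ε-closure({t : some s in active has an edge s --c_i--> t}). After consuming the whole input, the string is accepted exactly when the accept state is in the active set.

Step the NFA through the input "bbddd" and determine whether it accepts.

initial (ε-close {0}): {0,1,2}
'b' @ 1: {}  — dead — no transitions
rest 'bddd' ignored (set empty)
final: {}; accept 1 not in set

Answer: REJECT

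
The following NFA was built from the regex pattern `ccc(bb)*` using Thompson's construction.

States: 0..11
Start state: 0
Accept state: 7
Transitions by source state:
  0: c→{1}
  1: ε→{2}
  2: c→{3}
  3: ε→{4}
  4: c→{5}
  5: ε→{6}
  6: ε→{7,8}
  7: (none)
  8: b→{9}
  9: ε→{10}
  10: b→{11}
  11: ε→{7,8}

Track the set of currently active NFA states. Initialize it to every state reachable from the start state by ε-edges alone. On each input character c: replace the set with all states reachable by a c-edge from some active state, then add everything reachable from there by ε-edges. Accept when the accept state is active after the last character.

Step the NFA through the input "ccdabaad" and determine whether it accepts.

Answer: REJECT

Derivation:
S₀ = ε-closure({0}) = {0}
'c' @ 1: {1,2}
'c' @ 2: {3,4}
'd' @ 3: {}  — dead — no transitions
rest 'abaad' ignored (set empty)
end set {} — state 7 not in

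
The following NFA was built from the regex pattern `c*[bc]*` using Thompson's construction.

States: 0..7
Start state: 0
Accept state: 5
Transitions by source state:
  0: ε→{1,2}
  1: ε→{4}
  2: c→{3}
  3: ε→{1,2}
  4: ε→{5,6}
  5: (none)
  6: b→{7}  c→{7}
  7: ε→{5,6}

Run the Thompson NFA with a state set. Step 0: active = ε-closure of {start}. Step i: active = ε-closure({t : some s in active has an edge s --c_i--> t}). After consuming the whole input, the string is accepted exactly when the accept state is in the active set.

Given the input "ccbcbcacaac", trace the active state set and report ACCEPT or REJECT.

Answer: REJECT

Trace:
S₀ = ε-closure({0}) = {0,1,2,4,5,6}
'c' @ 1: {1,2,3,4,5,6,7}  ✓accept
'c' @ 2: {1,2,3,4,5,6,7}  ✓accept
'b' @ 3: {5,6,7}  ✓accept
'c' @ 4: {5,6,7}  ✓accept
'b' @ 5: {5,6,7}  ✓accept
'c' @ 6: {5,6,7}  ✓accept
'a' @ 7: {}  — dead — no transitions
rest 'caac' ignored (set empty)
final: {}; accept 5 not in set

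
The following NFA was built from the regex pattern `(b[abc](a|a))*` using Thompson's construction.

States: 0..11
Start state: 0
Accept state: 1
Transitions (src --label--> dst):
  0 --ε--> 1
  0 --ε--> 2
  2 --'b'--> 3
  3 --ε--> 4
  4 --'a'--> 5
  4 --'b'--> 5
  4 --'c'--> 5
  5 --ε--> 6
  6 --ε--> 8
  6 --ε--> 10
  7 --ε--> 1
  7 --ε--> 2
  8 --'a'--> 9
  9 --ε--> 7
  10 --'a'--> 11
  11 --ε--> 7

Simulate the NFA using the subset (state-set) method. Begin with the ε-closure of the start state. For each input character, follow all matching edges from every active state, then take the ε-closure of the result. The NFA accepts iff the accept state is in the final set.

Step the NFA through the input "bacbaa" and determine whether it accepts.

initial (ε-close {0}): {0,1,2}
'b' @ 1: {3,4}
'a' @ 2: {5,6,8,10}
'c' @ 3: {}  — no active states
rest 'baa' ignored (set empty)
end set {} — state 1 not in

Answer: REJECT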